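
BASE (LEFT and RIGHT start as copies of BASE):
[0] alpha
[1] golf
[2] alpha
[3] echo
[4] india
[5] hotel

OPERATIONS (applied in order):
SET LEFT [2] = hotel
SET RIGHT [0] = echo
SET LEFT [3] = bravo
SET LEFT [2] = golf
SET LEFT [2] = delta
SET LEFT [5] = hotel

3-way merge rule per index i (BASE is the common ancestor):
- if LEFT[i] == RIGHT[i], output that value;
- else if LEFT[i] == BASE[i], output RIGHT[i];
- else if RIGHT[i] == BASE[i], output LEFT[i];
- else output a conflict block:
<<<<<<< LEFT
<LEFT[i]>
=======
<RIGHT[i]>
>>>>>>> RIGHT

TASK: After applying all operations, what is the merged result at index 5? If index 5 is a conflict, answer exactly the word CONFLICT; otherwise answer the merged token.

Answer: hotel

Derivation:
Final LEFT:  [alpha, golf, delta, bravo, india, hotel]
Final RIGHT: [echo, golf, alpha, echo, india, hotel]
i=0: L=alpha=BASE, R=echo -> take RIGHT -> echo
i=1: L=golf R=golf -> agree -> golf
i=2: L=delta, R=alpha=BASE -> take LEFT -> delta
i=3: L=bravo, R=echo=BASE -> take LEFT -> bravo
i=4: L=india R=india -> agree -> india
i=5: L=hotel R=hotel -> agree -> hotel
Index 5 -> hotel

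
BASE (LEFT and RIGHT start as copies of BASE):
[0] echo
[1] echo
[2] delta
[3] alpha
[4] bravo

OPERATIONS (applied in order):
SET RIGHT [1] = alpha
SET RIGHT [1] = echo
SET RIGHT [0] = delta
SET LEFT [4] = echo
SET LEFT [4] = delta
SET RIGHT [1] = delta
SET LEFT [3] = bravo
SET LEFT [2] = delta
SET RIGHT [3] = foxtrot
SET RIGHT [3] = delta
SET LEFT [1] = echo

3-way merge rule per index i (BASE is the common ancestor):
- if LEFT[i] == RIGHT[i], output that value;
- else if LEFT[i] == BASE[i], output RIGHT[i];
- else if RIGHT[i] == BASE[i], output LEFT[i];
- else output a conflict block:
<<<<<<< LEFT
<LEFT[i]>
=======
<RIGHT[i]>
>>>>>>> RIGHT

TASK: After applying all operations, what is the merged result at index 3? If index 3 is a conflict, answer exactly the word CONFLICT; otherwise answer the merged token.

Final LEFT:  [echo, echo, delta, bravo, delta]
Final RIGHT: [delta, delta, delta, delta, bravo]
i=0: L=echo=BASE, R=delta -> take RIGHT -> delta
i=1: L=echo=BASE, R=delta -> take RIGHT -> delta
i=2: L=delta R=delta -> agree -> delta
i=3: BASE=alpha L=bravo R=delta all differ -> CONFLICT
i=4: L=delta, R=bravo=BASE -> take LEFT -> delta
Index 3 -> CONFLICT

Answer: CONFLICT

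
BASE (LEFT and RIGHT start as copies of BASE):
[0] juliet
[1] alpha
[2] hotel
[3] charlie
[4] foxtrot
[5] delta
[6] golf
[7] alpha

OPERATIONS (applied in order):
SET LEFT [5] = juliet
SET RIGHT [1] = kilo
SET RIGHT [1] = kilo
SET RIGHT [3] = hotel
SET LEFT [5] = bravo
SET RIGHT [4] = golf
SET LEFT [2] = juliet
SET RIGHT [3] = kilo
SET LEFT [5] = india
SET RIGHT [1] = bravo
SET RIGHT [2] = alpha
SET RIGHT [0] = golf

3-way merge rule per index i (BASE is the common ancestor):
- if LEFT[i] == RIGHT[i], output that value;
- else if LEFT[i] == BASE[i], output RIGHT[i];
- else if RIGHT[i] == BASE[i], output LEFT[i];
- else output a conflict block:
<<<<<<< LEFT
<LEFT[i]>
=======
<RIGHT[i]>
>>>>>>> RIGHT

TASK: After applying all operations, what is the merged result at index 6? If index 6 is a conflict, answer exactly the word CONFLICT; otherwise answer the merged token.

Final LEFT:  [juliet, alpha, juliet, charlie, foxtrot, india, golf, alpha]
Final RIGHT: [golf, bravo, alpha, kilo, golf, delta, golf, alpha]
i=0: L=juliet=BASE, R=golf -> take RIGHT -> golf
i=1: L=alpha=BASE, R=bravo -> take RIGHT -> bravo
i=2: BASE=hotel L=juliet R=alpha all differ -> CONFLICT
i=3: L=charlie=BASE, R=kilo -> take RIGHT -> kilo
i=4: L=foxtrot=BASE, R=golf -> take RIGHT -> golf
i=5: L=india, R=delta=BASE -> take LEFT -> india
i=6: L=golf R=golf -> agree -> golf
i=7: L=alpha R=alpha -> agree -> alpha
Index 6 -> golf

Answer: golf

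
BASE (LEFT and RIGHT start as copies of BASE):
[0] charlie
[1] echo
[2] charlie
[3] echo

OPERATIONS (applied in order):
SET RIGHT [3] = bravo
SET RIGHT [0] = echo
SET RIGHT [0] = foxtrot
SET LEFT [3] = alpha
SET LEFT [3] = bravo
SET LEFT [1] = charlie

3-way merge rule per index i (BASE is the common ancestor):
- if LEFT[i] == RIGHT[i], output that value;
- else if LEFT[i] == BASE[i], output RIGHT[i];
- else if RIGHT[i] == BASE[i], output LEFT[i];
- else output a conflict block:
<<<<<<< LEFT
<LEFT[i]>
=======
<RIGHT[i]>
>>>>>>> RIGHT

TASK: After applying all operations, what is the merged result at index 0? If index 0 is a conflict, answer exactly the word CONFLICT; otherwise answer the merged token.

Final LEFT:  [charlie, charlie, charlie, bravo]
Final RIGHT: [foxtrot, echo, charlie, bravo]
i=0: L=charlie=BASE, R=foxtrot -> take RIGHT -> foxtrot
i=1: L=charlie, R=echo=BASE -> take LEFT -> charlie
i=2: L=charlie R=charlie -> agree -> charlie
i=3: L=bravo R=bravo -> agree -> bravo
Index 0 -> foxtrot

Answer: foxtrot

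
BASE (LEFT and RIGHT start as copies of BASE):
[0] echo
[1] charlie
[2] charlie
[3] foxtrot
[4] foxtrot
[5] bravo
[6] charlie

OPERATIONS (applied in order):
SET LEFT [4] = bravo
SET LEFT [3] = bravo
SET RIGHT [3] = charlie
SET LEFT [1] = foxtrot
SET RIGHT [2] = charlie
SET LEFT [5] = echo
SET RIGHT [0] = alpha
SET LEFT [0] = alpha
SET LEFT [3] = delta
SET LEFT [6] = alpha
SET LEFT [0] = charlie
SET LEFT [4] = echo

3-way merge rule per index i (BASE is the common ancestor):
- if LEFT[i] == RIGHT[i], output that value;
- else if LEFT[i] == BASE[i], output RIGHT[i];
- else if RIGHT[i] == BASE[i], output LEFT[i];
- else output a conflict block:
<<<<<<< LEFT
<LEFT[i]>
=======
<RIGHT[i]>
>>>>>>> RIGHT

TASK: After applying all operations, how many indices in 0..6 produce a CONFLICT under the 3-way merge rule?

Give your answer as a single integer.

Answer: 2

Derivation:
Final LEFT:  [charlie, foxtrot, charlie, delta, echo, echo, alpha]
Final RIGHT: [alpha, charlie, charlie, charlie, foxtrot, bravo, charlie]
i=0: BASE=echo L=charlie R=alpha all differ -> CONFLICT
i=1: L=foxtrot, R=charlie=BASE -> take LEFT -> foxtrot
i=2: L=charlie R=charlie -> agree -> charlie
i=3: BASE=foxtrot L=delta R=charlie all differ -> CONFLICT
i=4: L=echo, R=foxtrot=BASE -> take LEFT -> echo
i=5: L=echo, R=bravo=BASE -> take LEFT -> echo
i=6: L=alpha, R=charlie=BASE -> take LEFT -> alpha
Conflict count: 2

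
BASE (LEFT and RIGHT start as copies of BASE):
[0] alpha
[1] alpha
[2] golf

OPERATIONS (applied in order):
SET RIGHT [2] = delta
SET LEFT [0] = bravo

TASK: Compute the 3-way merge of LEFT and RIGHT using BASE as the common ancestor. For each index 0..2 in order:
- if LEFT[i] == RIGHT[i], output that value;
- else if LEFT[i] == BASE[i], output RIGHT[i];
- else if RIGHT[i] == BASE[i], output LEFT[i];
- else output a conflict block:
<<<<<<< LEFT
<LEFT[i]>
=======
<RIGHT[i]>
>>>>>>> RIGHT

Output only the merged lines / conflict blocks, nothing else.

Answer: bravo
alpha
delta

Derivation:
Final LEFT:  [bravo, alpha, golf]
Final RIGHT: [alpha, alpha, delta]
i=0: L=bravo, R=alpha=BASE -> take LEFT -> bravo
i=1: L=alpha R=alpha -> agree -> alpha
i=2: L=golf=BASE, R=delta -> take RIGHT -> delta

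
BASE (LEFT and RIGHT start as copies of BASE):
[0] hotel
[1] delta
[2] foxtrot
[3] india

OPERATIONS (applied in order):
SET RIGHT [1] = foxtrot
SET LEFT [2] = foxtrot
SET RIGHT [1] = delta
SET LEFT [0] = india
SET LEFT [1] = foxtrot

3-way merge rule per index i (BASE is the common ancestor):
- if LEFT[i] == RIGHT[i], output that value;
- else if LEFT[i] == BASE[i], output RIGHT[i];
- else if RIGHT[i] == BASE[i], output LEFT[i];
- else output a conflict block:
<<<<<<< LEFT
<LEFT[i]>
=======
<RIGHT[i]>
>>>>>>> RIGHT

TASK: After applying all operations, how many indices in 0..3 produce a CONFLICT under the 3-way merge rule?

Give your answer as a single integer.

Final LEFT:  [india, foxtrot, foxtrot, india]
Final RIGHT: [hotel, delta, foxtrot, india]
i=0: L=india, R=hotel=BASE -> take LEFT -> india
i=1: L=foxtrot, R=delta=BASE -> take LEFT -> foxtrot
i=2: L=foxtrot R=foxtrot -> agree -> foxtrot
i=3: L=india R=india -> agree -> india
Conflict count: 0

Answer: 0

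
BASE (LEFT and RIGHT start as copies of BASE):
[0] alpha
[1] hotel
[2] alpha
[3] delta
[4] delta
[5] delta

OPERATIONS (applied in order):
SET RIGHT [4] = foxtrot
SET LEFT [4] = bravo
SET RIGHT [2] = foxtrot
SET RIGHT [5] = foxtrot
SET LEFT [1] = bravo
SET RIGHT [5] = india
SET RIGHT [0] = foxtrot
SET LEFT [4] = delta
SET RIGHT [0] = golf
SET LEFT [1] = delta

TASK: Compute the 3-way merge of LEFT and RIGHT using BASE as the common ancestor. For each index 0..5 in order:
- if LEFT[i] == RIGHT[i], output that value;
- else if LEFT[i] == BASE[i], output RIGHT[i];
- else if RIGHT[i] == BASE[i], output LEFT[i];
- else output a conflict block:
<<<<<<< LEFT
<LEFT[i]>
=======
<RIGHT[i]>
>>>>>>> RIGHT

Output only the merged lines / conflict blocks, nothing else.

Final LEFT:  [alpha, delta, alpha, delta, delta, delta]
Final RIGHT: [golf, hotel, foxtrot, delta, foxtrot, india]
i=0: L=alpha=BASE, R=golf -> take RIGHT -> golf
i=1: L=delta, R=hotel=BASE -> take LEFT -> delta
i=2: L=alpha=BASE, R=foxtrot -> take RIGHT -> foxtrot
i=3: L=delta R=delta -> agree -> delta
i=4: L=delta=BASE, R=foxtrot -> take RIGHT -> foxtrot
i=5: L=delta=BASE, R=india -> take RIGHT -> india

Answer: golf
delta
foxtrot
delta
foxtrot
india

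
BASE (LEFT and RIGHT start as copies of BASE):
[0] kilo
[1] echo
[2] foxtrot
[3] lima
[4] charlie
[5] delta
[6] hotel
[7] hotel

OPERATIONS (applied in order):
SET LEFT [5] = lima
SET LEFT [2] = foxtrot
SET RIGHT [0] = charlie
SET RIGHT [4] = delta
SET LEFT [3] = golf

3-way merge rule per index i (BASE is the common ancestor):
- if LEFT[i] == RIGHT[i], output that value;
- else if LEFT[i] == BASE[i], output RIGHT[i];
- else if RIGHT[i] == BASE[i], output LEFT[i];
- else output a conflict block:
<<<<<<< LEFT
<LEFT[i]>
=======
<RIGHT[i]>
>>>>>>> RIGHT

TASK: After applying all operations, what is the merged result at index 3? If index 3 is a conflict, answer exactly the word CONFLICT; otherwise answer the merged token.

Answer: golf

Derivation:
Final LEFT:  [kilo, echo, foxtrot, golf, charlie, lima, hotel, hotel]
Final RIGHT: [charlie, echo, foxtrot, lima, delta, delta, hotel, hotel]
i=0: L=kilo=BASE, R=charlie -> take RIGHT -> charlie
i=1: L=echo R=echo -> agree -> echo
i=2: L=foxtrot R=foxtrot -> agree -> foxtrot
i=3: L=golf, R=lima=BASE -> take LEFT -> golf
i=4: L=charlie=BASE, R=delta -> take RIGHT -> delta
i=5: L=lima, R=delta=BASE -> take LEFT -> lima
i=6: L=hotel R=hotel -> agree -> hotel
i=7: L=hotel R=hotel -> agree -> hotel
Index 3 -> golf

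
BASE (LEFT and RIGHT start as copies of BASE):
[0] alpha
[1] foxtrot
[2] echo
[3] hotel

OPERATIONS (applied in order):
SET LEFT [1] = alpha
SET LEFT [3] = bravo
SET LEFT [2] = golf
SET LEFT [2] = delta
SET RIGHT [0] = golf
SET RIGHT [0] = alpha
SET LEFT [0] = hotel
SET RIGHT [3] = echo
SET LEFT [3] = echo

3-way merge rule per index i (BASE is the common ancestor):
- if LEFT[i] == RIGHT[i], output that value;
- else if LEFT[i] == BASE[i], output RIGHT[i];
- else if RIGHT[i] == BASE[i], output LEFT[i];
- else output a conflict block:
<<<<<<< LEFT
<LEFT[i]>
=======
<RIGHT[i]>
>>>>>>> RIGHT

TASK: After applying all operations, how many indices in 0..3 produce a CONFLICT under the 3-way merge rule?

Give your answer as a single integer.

Final LEFT:  [hotel, alpha, delta, echo]
Final RIGHT: [alpha, foxtrot, echo, echo]
i=0: L=hotel, R=alpha=BASE -> take LEFT -> hotel
i=1: L=alpha, R=foxtrot=BASE -> take LEFT -> alpha
i=2: L=delta, R=echo=BASE -> take LEFT -> delta
i=3: L=echo R=echo -> agree -> echo
Conflict count: 0

Answer: 0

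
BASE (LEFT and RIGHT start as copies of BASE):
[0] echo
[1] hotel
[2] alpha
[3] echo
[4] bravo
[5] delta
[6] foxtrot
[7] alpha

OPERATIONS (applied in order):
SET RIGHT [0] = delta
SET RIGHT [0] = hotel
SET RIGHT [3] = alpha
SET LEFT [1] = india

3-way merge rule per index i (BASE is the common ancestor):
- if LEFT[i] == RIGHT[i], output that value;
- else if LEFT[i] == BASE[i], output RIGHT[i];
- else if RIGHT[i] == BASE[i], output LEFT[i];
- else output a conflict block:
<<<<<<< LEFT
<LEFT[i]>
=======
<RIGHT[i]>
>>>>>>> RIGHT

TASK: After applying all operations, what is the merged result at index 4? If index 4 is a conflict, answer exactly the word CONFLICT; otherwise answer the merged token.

Final LEFT:  [echo, india, alpha, echo, bravo, delta, foxtrot, alpha]
Final RIGHT: [hotel, hotel, alpha, alpha, bravo, delta, foxtrot, alpha]
i=0: L=echo=BASE, R=hotel -> take RIGHT -> hotel
i=1: L=india, R=hotel=BASE -> take LEFT -> india
i=2: L=alpha R=alpha -> agree -> alpha
i=3: L=echo=BASE, R=alpha -> take RIGHT -> alpha
i=4: L=bravo R=bravo -> agree -> bravo
i=5: L=delta R=delta -> agree -> delta
i=6: L=foxtrot R=foxtrot -> agree -> foxtrot
i=7: L=alpha R=alpha -> agree -> alpha
Index 4 -> bravo

Answer: bravo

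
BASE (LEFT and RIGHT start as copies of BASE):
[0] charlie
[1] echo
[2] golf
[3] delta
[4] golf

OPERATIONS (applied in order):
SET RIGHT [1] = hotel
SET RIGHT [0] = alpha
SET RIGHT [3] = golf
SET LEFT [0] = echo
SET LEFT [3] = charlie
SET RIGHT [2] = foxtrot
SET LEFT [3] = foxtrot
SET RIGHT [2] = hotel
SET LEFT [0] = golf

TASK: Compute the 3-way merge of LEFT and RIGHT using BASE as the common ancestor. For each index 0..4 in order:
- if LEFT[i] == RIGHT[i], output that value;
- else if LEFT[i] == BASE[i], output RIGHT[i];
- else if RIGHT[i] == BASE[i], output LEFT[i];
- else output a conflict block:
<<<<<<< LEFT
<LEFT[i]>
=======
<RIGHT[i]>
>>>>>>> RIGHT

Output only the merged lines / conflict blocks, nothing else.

Final LEFT:  [golf, echo, golf, foxtrot, golf]
Final RIGHT: [alpha, hotel, hotel, golf, golf]
i=0: BASE=charlie L=golf R=alpha all differ -> CONFLICT
i=1: L=echo=BASE, R=hotel -> take RIGHT -> hotel
i=2: L=golf=BASE, R=hotel -> take RIGHT -> hotel
i=3: BASE=delta L=foxtrot R=golf all differ -> CONFLICT
i=4: L=golf R=golf -> agree -> golf

Answer: <<<<<<< LEFT
golf
=======
alpha
>>>>>>> RIGHT
hotel
hotel
<<<<<<< LEFT
foxtrot
=======
golf
>>>>>>> RIGHT
golf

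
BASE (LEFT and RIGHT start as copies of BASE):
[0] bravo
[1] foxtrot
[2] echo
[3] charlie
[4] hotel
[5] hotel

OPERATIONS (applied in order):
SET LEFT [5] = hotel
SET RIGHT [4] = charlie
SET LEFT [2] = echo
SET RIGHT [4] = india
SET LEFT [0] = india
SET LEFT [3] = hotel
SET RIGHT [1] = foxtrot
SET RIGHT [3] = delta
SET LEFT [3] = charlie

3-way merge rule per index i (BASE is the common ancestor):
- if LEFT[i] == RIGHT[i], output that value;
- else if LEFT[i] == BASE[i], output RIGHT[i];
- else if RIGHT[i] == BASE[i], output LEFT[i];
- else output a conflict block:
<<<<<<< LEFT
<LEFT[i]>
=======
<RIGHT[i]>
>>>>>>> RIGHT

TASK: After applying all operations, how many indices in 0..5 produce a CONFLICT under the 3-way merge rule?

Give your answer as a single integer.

Final LEFT:  [india, foxtrot, echo, charlie, hotel, hotel]
Final RIGHT: [bravo, foxtrot, echo, delta, india, hotel]
i=0: L=india, R=bravo=BASE -> take LEFT -> india
i=1: L=foxtrot R=foxtrot -> agree -> foxtrot
i=2: L=echo R=echo -> agree -> echo
i=3: L=charlie=BASE, R=delta -> take RIGHT -> delta
i=4: L=hotel=BASE, R=india -> take RIGHT -> india
i=5: L=hotel R=hotel -> agree -> hotel
Conflict count: 0

Answer: 0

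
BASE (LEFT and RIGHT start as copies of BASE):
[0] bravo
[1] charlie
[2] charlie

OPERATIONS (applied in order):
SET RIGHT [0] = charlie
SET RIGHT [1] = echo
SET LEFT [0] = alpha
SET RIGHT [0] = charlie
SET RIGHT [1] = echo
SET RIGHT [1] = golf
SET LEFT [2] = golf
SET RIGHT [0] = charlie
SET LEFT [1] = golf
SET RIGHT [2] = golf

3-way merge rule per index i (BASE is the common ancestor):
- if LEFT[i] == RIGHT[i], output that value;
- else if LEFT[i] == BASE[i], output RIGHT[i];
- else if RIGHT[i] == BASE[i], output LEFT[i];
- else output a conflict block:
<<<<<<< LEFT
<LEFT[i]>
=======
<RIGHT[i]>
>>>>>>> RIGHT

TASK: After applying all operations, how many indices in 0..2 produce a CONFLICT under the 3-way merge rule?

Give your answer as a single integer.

Answer: 1

Derivation:
Final LEFT:  [alpha, golf, golf]
Final RIGHT: [charlie, golf, golf]
i=0: BASE=bravo L=alpha R=charlie all differ -> CONFLICT
i=1: L=golf R=golf -> agree -> golf
i=2: L=golf R=golf -> agree -> golf
Conflict count: 1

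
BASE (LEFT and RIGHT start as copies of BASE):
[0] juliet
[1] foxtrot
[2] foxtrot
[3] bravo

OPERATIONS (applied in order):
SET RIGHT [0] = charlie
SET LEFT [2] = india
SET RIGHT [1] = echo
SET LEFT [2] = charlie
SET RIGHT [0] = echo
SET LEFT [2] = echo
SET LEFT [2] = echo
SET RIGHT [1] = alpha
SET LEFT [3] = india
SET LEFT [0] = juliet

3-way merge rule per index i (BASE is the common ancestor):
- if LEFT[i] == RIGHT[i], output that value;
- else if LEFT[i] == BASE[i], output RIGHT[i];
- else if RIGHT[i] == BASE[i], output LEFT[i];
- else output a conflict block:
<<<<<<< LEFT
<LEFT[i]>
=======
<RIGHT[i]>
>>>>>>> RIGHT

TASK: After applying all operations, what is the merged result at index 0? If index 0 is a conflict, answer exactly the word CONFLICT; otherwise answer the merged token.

Final LEFT:  [juliet, foxtrot, echo, india]
Final RIGHT: [echo, alpha, foxtrot, bravo]
i=0: L=juliet=BASE, R=echo -> take RIGHT -> echo
i=1: L=foxtrot=BASE, R=alpha -> take RIGHT -> alpha
i=2: L=echo, R=foxtrot=BASE -> take LEFT -> echo
i=3: L=india, R=bravo=BASE -> take LEFT -> india
Index 0 -> echo

Answer: echo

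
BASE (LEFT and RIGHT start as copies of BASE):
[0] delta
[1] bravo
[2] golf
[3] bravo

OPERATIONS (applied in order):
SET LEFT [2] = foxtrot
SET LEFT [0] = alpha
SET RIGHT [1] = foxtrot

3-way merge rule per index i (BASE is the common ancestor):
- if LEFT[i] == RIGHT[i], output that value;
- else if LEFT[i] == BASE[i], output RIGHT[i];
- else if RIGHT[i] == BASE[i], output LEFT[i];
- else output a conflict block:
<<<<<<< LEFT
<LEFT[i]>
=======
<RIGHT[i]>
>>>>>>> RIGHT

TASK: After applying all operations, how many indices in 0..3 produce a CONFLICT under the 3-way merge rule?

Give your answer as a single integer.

Final LEFT:  [alpha, bravo, foxtrot, bravo]
Final RIGHT: [delta, foxtrot, golf, bravo]
i=0: L=alpha, R=delta=BASE -> take LEFT -> alpha
i=1: L=bravo=BASE, R=foxtrot -> take RIGHT -> foxtrot
i=2: L=foxtrot, R=golf=BASE -> take LEFT -> foxtrot
i=3: L=bravo R=bravo -> agree -> bravo
Conflict count: 0

Answer: 0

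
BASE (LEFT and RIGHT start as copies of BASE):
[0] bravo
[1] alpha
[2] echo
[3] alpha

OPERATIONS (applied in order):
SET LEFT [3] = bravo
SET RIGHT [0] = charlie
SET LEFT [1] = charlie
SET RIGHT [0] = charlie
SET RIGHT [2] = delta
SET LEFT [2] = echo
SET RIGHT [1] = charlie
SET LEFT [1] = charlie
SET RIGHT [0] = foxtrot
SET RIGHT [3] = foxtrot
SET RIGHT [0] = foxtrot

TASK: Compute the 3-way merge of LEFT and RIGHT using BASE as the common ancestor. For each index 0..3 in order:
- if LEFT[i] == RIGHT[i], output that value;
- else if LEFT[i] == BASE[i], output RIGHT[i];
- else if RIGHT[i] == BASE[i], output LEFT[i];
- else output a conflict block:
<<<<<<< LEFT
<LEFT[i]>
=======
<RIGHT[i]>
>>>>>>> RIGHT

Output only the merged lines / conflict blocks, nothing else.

Final LEFT:  [bravo, charlie, echo, bravo]
Final RIGHT: [foxtrot, charlie, delta, foxtrot]
i=0: L=bravo=BASE, R=foxtrot -> take RIGHT -> foxtrot
i=1: L=charlie R=charlie -> agree -> charlie
i=2: L=echo=BASE, R=delta -> take RIGHT -> delta
i=3: BASE=alpha L=bravo R=foxtrot all differ -> CONFLICT

Answer: foxtrot
charlie
delta
<<<<<<< LEFT
bravo
=======
foxtrot
>>>>>>> RIGHT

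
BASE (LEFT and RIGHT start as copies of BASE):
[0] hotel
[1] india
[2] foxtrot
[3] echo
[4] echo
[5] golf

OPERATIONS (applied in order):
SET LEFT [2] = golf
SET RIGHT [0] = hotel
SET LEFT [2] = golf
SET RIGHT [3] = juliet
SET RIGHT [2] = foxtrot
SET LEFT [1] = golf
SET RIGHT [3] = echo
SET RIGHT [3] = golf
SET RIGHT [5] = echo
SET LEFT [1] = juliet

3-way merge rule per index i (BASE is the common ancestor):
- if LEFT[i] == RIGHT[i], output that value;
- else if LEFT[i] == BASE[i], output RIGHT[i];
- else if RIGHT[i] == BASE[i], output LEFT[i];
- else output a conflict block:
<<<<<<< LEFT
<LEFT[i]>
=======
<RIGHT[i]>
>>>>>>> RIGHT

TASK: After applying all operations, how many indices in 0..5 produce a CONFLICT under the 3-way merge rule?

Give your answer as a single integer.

Final LEFT:  [hotel, juliet, golf, echo, echo, golf]
Final RIGHT: [hotel, india, foxtrot, golf, echo, echo]
i=0: L=hotel R=hotel -> agree -> hotel
i=1: L=juliet, R=india=BASE -> take LEFT -> juliet
i=2: L=golf, R=foxtrot=BASE -> take LEFT -> golf
i=3: L=echo=BASE, R=golf -> take RIGHT -> golf
i=4: L=echo R=echo -> agree -> echo
i=5: L=golf=BASE, R=echo -> take RIGHT -> echo
Conflict count: 0

Answer: 0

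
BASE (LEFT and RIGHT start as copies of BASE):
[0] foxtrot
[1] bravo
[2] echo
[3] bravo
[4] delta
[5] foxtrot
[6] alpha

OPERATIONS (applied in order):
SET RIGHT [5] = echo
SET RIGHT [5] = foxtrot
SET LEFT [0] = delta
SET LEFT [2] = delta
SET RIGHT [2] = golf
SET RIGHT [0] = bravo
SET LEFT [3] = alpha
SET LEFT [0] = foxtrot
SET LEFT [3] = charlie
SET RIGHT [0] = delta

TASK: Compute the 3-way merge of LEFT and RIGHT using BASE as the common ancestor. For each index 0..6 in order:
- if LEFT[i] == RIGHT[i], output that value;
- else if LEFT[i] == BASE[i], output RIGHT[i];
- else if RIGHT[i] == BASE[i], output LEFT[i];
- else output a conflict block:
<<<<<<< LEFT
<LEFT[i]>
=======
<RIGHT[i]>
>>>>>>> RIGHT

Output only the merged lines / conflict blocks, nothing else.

Answer: delta
bravo
<<<<<<< LEFT
delta
=======
golf
>>>>>>> RIGHT
charlie
delta
foxtrot
alpha

Derivation:
Final LEFT:  [foxtrot, bravo, delta, charlie, delta, foxtrot, alpha]
Final RIGHT: [delta, bravo, golf, bravo, delta, foxtrot, alpha]
i=0: L=foxtrot=BASE, R=delta -> take RIGHT -> delta
i=1: L=bravo R=bravo -> agree -> bravo
i=2: BASE=echo L=delta R=golf all differ -> CONFLICT
i=3: L=charlie, R=bravo=BASE -> take LEFT -> charlie
i=4: L=delta R=delta -> agree -> delta
i=5: L=foxtrot R=foxtrot -> agree -> foxtrot
i=6: L=alpha R=alpha -> agree -> alpha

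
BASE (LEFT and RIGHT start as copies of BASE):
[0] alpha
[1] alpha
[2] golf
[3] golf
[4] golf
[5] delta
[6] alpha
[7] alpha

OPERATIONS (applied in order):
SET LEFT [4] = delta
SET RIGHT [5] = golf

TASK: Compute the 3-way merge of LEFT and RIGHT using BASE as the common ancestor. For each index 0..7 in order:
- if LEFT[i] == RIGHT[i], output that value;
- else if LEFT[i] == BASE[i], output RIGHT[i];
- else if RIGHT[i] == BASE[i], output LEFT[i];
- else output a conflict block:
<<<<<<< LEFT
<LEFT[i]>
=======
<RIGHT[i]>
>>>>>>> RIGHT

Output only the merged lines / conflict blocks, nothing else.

Final LEFT:  [alpha, alpha, golf, golf, delta, delta, alpha, alpha]
Final RIGHT: [alpha, alpha, golf, golf, golf, golf, alpha, alpha]
i=0: L=alpha R=alpha -> agree -> alpha
i=1: L=alpha R=alpha -> agree -> alpha
i=2: L=golf R=golf -> agree -> golf
i=3: L=golf R=golf -> agree -> golf
i=4: L=delta, R=golf=BASE -> take LEFT -> delta
i=5: L=delta=BASE, R=golf -> take RIGHT -> golf
i=6: L=alpha R=alpha -> agree -> alpha
i=7: L=alpha R=alpha -> agree -> alpha

Answer: alpha
alpha
golf
golf
delta
golf
alpha
alpha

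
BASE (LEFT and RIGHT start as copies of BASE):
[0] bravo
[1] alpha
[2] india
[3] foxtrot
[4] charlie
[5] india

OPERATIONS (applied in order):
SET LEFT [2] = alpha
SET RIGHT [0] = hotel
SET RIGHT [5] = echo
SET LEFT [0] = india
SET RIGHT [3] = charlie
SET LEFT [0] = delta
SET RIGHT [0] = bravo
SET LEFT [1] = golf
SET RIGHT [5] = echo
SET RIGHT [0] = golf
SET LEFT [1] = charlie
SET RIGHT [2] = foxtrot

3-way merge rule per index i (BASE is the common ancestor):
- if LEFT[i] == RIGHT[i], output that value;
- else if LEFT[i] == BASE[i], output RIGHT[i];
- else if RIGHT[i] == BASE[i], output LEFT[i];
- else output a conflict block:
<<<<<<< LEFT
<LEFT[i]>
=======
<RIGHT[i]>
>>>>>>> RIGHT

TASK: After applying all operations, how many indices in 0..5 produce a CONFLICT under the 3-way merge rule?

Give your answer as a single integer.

Answer: 2

Derivation:
Final LEFT:  [delta, charlie, alpha, foxtrot, charlie, india]
Final RIGHT: [golf, alpha, foxtrot, charlie, charlie, echo]
i=0: BASE=bravo L=delta R=golf all differ -> CONFLICT
i=1: L=charlie, R=alpha=BASE -> take LEFT -> charlie
i=2: BASE=india L=alpha R=foxtrot all differ -> CONFLICT
i=3: L=foxtrot=BASE, R=charlie -> take RIGHT -> charlie
i=4: L=charlie R=charlie -> agree -> charlie
i=5: L=india=BASE, R=echo -> take RIGHT -> echo
Conflict count: 2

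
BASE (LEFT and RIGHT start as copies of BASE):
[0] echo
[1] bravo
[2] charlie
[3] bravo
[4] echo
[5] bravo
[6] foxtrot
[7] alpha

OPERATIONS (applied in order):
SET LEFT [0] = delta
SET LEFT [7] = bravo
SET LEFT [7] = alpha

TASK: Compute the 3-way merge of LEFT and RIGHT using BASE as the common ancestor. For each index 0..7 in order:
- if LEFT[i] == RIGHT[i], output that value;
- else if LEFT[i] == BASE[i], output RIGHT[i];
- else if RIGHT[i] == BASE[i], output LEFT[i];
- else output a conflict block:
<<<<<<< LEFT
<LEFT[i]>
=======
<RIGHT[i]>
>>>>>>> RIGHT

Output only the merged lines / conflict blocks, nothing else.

Final LEFT:  [delta, bravo, charlie, bravo, echo, bravo, foxtrot, alpha]
Final RIGHT: [echo, bravo, charlie, bravo, echo, bravo, foxtrot, alpha]
i=0: L=delta, R=echo=BASE -> take LEFT -> delta
i=1: L=bravo R=bravo -> agree -> bravo
i=2: L=charlie R=charlie -> agree -> charlie
i=3: L=bravo R=bravo -> agree -> bravo
i=4: L=echo R=echo -> agree -> echo
i=5: L=bravo R=bravo -> agree -> bravo
i=6: L=foxtrot R=foxtrot -> agree -> foxtrot
i=7: L=alpha R=alpha -> agree -> alpha

Answer: delta
bravo
charlie
bravo
echo
bravo
foxtrot
alpha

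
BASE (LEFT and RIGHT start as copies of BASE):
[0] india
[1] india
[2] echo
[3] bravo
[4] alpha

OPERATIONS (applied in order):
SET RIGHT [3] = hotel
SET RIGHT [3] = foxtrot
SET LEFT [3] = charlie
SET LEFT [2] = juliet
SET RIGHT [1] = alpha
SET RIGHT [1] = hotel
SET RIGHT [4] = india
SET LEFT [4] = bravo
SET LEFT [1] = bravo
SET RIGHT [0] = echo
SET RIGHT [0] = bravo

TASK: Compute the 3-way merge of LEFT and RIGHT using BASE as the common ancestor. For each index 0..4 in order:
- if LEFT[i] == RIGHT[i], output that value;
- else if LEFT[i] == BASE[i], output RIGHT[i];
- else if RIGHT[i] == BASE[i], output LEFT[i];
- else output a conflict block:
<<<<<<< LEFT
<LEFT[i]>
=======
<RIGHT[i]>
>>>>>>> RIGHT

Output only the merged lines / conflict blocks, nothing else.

Final LEFT:  [india, bravo, juliet, charlie, bravo]
Final RIGHT: [bravo, hotel, echo, foxtrot, india]
i=0: L=india=BASE, R=bravo -> take RIGHT -> bravo
i=1: BASE=india L=bravo R=hotel all differ -> CONFLICT
i=2: L=juliet, R=echo=BASE -> take LEFT -> juliet
i=3: BASE=bravo L=charlie R=foxtrot all differ -> CONFLICT
i=4: BASE=alpha L=bravo R=india all differ -> CONFLICT

Answer: bravo
<<<<<<< LEFT
bravo
=======
hotel
>>>>>>> RIGHT
juliet
<<<<<<< LEFT
charlie
=======
foxtrot
>>>>>>> RIGHT
<<<<<<< LEFT
bravo
=======
india
>>>>>>> RIGHT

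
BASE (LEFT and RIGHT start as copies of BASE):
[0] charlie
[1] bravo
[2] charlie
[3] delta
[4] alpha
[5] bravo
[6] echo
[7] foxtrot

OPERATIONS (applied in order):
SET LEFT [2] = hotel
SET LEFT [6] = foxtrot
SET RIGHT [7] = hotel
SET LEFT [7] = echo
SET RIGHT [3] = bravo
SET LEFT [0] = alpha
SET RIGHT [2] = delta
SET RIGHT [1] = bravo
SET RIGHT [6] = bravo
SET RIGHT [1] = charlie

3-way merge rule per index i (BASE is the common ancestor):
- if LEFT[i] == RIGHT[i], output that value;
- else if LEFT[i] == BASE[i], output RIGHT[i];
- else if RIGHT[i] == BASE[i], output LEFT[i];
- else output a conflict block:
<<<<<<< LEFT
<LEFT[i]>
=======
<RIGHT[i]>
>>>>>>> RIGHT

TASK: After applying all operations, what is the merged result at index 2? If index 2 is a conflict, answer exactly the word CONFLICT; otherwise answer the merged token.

Answer: CONFLICT

Derivation:
Final LEFT:  [alpha, bravo, hotel, delta, alpha, bravo, foxtrot, echo]
Final RIGHT: [charlie, charlie, delta, bravo, alpha, bravo, bravo, hotel]
i=0: L=alpha, R=charlie=BASE -> take LEFT -> alpha
i=1: L=bravo=BASE, R=charlie -> take RIGHT -> charlie
i=2: BASE=charlie L=hotel R=delta all differ -> CONFLICT
i=3: L=delta=BASE, R=bravo -> take RIGHT -> bravo
i=4: L=alpha R=alpha -> agree -> alpha
i=5: L=bravo R=bravo -> agree -> bravo
i=6: BASE=echo L=foxtrot R=bravo all differ -> CONFLICT
i=7: BASE=foxtrot L=echo R=hotel all differ -> CONFLICT
Index 2 -> CONFLICT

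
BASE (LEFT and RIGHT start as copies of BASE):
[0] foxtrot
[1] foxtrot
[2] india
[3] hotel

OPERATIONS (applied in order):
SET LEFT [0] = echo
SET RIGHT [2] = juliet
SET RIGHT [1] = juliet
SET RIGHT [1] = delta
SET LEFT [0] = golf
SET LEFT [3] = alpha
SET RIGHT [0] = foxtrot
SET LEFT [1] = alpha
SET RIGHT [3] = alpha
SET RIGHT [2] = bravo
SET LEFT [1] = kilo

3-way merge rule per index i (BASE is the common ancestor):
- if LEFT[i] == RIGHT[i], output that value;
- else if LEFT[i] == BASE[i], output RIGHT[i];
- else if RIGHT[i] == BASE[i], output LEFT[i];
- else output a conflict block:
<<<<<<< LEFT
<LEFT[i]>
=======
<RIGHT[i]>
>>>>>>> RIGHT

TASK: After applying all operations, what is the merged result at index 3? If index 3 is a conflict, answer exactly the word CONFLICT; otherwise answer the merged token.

Final LEFT:  [golf, kilo, india, alpha]
Final RIGHT: [foxtrot, delta, bravo, alpha]
i=0: L=golf, R=foxtrot=BASE -> take LEFT -> golf
i=1: BASE=foxtrot L=kilo R=delta all differ -> CONFLICT
i=2: L=india=BASE, R=bravo -> take RIGHT -> bravo
i=3: L=alpha R=alpha -> agree -> alpha
Index 3 -> alpha

Answer: alpha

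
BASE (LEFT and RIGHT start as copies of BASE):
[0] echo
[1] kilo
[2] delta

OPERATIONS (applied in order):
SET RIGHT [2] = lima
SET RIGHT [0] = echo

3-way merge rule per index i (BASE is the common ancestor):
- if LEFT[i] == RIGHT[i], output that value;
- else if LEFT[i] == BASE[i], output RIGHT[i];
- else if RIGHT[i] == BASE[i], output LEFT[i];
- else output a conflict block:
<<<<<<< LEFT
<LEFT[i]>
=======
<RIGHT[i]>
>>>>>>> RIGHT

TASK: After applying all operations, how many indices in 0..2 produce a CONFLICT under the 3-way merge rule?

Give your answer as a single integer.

Answer: 0

Derivation:
Final LEFT:  [echo, kilo, delta]
Final RIGHT: [echo, kilo, lima]
i=0: L=echo R=echo -> agree -> echo
i=1: L=kilo R=kilo -> agree -> kilo
i=2: L=delta=BASE, R=lima -> take RIGHT -> lima
Conflict count: 0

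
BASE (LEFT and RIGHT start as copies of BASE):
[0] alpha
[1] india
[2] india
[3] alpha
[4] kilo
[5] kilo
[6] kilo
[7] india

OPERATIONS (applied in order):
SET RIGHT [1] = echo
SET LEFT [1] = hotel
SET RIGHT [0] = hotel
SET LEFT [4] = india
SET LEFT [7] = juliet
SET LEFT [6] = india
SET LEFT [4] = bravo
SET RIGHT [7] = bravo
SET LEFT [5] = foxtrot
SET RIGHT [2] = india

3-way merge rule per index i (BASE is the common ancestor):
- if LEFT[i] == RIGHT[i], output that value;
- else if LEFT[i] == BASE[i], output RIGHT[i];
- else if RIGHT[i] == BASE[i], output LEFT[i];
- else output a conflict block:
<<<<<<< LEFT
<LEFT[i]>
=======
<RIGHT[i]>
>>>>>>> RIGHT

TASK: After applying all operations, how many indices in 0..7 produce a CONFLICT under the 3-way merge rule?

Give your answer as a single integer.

Final LEFT:  [alpha, hotel, india, alpha, bravo, foxtrot, india, juliet]
Final RIGHT: [hotel, echo, india, alpha, kilo, kilo, kilo, bravo]
i=0: L=alpha=BASE, R=hotel -> take RIGHT -> hotel
i=1: BASE=india L=hotel R=echo all differ -> CONFLICT
i=2: L=india R=india -> agree -> india
i=3: L=alpha R=alpha -> agree -> alpha
i=4: L=bravo, R=kilo=BASE -> take LEFT -> bravo
i=5: L=foxtrot, R=kilo=BASE -> take LEFT -> foxtrot
i=6: L=india, R=kilo=BASE -> take LEFT -> india
i=7: BASE=india L=juliet R=bravo all differ -> CONFLICT
Conflict count: 2

Answer: 2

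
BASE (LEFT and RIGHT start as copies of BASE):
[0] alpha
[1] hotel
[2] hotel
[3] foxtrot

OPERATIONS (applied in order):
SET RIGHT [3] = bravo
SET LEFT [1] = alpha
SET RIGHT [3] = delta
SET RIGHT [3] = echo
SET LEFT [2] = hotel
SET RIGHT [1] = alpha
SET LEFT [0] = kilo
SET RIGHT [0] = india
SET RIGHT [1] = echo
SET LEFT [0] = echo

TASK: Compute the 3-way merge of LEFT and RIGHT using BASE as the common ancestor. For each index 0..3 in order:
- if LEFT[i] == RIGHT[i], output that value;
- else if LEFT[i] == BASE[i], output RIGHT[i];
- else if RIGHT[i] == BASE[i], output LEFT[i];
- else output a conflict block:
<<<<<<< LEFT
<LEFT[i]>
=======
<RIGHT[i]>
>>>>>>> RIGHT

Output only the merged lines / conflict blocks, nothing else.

Final LEFT:  [echo, alpha, hotel, foxtrot]
Final RIGHT: [india, echo, hotel, echo]
i=0: BASE=alpha L=echo R=india all differ -> CONFLICT
i=1: BASE=hotel L=alpha R=echo all differ -> CONFLICT
i=2: L=hotel R=hotel -> agree -> hotel
i=3: L=foxtrot=BASE, R=echo -> take RIGHT -> echo

Answer: <<<<<<< LEFT
echo
=======
india
>>>>>>> RIGHT
<<<<<<< LEFT
alpha
=======
echo
>>>>>>> RIGHT
hotel
echo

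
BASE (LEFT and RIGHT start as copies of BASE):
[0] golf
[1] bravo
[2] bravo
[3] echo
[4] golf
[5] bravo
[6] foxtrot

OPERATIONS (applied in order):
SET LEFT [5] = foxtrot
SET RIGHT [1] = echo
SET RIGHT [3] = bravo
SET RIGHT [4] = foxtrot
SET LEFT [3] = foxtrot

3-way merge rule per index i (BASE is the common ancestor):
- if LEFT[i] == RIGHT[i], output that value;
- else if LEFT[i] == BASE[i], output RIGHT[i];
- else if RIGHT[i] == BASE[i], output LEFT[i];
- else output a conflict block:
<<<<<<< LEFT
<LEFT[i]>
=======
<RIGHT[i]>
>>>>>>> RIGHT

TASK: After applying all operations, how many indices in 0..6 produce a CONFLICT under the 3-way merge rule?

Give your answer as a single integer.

Final LEFT:  [golf, bravo, bravo, foxtrot, golf, foxtrot, foxtrot]
Final RIGHT: [golf, echo, bravo, bravo, foxtrot, bravo, foxtrot]
i=0: L=golf R=golf -> agree -> golf
i=1: L=bravo=BASE, R=echo -> take RIGHT -> echo
i=2: L=bravo R=bravo -> agree -> bravo
i=3: BASE=echo L=foxtrot R=bravo all differ -> CONFLICT
i=4: L=golf=BASE, R=foxtrot -> take RIGHT -> foxtrot
i=5: L=foxtrot, R=bravo=BASE -> take LEFT -> foxtrot
i=6: L=foxtrot R=foxtrot -> agree -> foxtrot
Conflict count: 1

Answer: 1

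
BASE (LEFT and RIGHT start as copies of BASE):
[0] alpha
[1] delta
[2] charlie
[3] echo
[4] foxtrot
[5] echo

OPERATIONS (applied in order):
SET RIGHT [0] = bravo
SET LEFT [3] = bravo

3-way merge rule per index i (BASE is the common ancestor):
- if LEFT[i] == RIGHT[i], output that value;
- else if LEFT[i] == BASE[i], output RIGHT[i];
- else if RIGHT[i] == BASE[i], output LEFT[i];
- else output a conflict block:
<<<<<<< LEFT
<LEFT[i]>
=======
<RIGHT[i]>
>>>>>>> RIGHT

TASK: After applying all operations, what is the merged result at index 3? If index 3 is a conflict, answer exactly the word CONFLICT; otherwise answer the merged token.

Answer: bravo

Derivation:
Final LEFT:  [alpha, delta, charlie, bravo, foxtrot, echo]
Final RIGHT: [bravo, delta, charlie, echo, foxtrot, echo]
i=0: L=alpha=BASE, R=bravo -> take RIGHT -> bravo
i=1: L=delta R=delta -> agree -> delta
i=2: L=charlie R=charlie -> agree -> charlie
i=3: L=bravo, R=echo=BASE -> take LEFT -> bravo
i=4: L=foxtrot R=foxtrot -> agree -> foxtrot
i=5: L=echo R=echo -> agree -> echo
Index 3 -> bravo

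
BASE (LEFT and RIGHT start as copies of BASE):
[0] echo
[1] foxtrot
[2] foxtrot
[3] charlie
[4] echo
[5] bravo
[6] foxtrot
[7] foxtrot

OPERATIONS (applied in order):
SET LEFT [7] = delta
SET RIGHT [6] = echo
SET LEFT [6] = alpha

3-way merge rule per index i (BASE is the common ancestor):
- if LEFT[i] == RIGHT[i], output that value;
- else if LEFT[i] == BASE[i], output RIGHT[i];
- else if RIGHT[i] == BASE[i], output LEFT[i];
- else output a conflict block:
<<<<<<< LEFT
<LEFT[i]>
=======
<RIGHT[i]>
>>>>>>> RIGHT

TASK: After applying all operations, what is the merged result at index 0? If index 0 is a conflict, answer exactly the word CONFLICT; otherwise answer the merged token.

Final LEFT:  [echo, foxtrot, foxtrot, charlie, echo, bravo, alpha, delta]
Final RIGHT: [echo, foxtrot, foxtrot, charlie, echo, bravo, echo, foxtrot]
i=0: L=echo R=echo -> agree -> echo
i=1: L=foxtrot R=foxtrot -> agree -> foxtrot
i=2: L=foxtrot R=foxtrot -> agree -> foxtrot
i=3: L=charlie R=charlie -> agree -> charlie
i=4: L=echo R=echo -> agree -> echo
i=5: L=bravo R=bravo -> agree -> bravo
i=6: BASE=foxtrot L=alpha R=echo all differ -> CONFLICT
i=7: L=delta, R=foxtrot=BASE -> take LEFT -> delta
Index 0 -> echo

Answer: echo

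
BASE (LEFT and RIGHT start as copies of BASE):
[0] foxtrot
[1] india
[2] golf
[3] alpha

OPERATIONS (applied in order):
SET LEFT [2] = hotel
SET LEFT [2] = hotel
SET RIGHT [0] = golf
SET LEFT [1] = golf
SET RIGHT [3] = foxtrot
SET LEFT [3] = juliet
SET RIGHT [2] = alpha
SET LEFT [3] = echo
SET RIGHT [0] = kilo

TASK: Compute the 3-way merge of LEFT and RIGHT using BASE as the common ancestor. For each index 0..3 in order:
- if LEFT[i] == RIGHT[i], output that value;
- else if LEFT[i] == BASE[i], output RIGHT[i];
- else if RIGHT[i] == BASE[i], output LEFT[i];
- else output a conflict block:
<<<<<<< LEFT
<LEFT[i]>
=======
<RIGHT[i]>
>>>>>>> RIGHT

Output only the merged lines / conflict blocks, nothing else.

Final LEFT:  [foxtrot, golf, hotel, echo]
Final RIGHT: [kilo, india, alpha, foxtrot]
i=0: L=foxtrot=BASE, R=kilo -> take RIGHT -> kilo
i=1: L=golf, R=india=BASE -> take LEFT -> golf
i=2: BASE=golf L=hotel R=alpha all differ -> CONFLICT
i=3: BASE=alpha L=echo R=foxtrot all differ -> CONFLICT

Answer: kilo
golf
<<<<<<< LEFT
hotel
=======
alpha
>>>>>>> RIGHT
<<<<<<< LEFT
echo
=======
foxtrot
>>>>>>> RIGHT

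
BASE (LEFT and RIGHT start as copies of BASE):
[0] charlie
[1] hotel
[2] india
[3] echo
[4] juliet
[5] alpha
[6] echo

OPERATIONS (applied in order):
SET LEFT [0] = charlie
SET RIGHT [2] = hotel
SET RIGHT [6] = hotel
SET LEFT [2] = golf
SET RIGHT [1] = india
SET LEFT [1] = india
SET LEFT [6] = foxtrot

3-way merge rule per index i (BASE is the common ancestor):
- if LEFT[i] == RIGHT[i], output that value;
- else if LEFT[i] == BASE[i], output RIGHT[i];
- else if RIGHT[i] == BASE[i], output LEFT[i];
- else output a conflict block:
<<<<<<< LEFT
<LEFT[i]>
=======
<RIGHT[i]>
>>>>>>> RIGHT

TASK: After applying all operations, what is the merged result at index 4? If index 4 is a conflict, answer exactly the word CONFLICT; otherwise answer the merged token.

Answer: juliet

Derivation:
Final LEFT:  [charlie, india, golf, echo, juliet, alpha, foxtrot]
Final RIGHT: [charlie, india, hotel, echo, juliet, alpha, hotel]
i=0: L=charlie R=charlie -> agree -> charlie
i=1: L=india R=india -> agree -> india
i=2: BASE=india L=golf R=hotel all differ -> CONFLICT
i=3: L=echo R=echo -> agree -> echo
i=4: L=juliet R=juliet -> agree -> juliet
i=5: L=alpha R=alpha -> agree -> alpha
i=6: BASE=echo L=foxtrot R=hotel all differ -> CONFLICT
Index 4 -> juliet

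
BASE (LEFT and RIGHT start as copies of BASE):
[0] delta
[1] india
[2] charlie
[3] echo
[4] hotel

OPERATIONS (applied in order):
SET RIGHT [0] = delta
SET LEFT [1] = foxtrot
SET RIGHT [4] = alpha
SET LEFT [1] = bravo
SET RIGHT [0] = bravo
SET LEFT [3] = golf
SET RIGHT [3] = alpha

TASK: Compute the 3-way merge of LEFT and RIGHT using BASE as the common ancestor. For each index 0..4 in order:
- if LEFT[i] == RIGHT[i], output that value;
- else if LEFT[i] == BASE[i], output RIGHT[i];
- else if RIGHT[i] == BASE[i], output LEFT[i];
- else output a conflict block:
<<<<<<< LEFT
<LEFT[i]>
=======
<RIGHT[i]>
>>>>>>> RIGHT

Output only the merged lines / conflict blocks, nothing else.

Answer: bravo
bravo
charlie
<<<<<<< LEFT
golf
=======
alpha
>>>>>>> RIGHT
alpha

Derivation:
Final LEFT:  [delta, bravo, charlie, golf, hotel]
Final RIGHT: [bravo, india, charlie, alpha, alpha]
i=0: L=delta=BASE, R=bravo -> take RIGHT -> bravo
i=1: L=bravo, R=india=BASE -> take LEFT -> bravo
i=2: L=charlie R=charlie -> agree -> charlie
i=3: BASE=echo L=golf R=alpha all differ -> CONFLICT
i=4: L=hotel=BASE, R=alpha -> take RIGHT -> alpha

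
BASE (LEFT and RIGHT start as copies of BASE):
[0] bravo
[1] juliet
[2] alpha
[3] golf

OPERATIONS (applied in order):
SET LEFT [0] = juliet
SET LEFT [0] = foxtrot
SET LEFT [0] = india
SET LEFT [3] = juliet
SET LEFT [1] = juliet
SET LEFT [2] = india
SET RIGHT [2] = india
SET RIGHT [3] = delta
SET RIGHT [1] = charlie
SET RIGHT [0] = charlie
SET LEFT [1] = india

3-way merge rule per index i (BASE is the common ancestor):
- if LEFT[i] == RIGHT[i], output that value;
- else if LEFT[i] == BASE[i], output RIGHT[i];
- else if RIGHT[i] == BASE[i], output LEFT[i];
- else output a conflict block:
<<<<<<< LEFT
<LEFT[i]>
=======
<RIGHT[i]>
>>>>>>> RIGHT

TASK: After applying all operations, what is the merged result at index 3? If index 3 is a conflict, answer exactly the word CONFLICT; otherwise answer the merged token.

Final LEFT:  [india, india, india, juliet]
Final RIGHT: [charlie, charlie, india, delta]
i=0: BASE=bravo L=india R=charlie all differ -> CONFLICT
i=1: BASE=juliet L=india R=charlie all differ -> CONFLICT
i=2: L=india R=india -> agree -> india
i=3: BASE=golf L=juliet R=delta all differ -> CONFLICT
Index 3 -> CONFLICT

Answer: CONFLICT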